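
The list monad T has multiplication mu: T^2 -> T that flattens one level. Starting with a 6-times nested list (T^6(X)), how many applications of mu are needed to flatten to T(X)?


Each application of mu: T^2 -> T removes one layer of nesting.
Starting at depth 6 (i.e., T^6(X)), we need to reach T(X).
Number of mu applications = 6 - 1 = 5

5


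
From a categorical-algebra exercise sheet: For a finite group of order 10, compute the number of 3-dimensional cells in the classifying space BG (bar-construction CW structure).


In the bar-construction CW model of BG, the n-cells are indexed by
n-tuples [g_1|...|g_n] of non-identity elements of G (degenerate
simplices with some g_i = e do not contribute cells), so there are
(|G| - 1)^n n-cells.
For dim = 3 with |G| = 10:
cells = (10 - 1)^3 = 9^3 = 729

729


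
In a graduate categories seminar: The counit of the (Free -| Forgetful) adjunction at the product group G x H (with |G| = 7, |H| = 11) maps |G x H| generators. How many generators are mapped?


The counit epsilon_K: F(U(K)) -> K of the Free-Forgetful adjunction
maps |K| generators of F(U(K)) into K. For K = G x H (the product group),
|G x H| = |G| * |H|.
Total generators mapped = 7 * 11 = 77.

77


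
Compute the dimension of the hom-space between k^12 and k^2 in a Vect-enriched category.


In Vect-enriched categories, Hom(k^n, k^m) is the space of m x n matrices.
dim(Hom(k^12, k^2)) = 2 * 12 = 24

24


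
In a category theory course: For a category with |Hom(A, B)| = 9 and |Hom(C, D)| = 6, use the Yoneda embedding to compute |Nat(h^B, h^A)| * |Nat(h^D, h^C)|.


By the Yoneda lemma, Nat(h^B, h^A) is isomorphic to Hom(A, B),
so |Nat(h^B, h^A)| = |Hom(A, B)| and |Nat(h^D, h^C)| = |Hom(C, D)|.
|Hom(A, B)| = 9, |Hom(C, D)| = 6.
|Nat(h^B, h^A) x Nat(h^D, h^C)| = 9 * 6 = 54

54


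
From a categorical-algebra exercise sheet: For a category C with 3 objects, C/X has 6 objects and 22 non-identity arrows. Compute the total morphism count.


In the slice category C/X, objects are morphisms to X.
Identity morphisms: 6 (one per object of C/X).
Non-identity morphisms: 22.
Total = 6 + 22 = 28

28


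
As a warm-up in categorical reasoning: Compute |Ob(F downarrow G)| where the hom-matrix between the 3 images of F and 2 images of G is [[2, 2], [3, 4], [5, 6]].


Objects of (F downarrow G) are triples (a, b, h: F(a)->G(b)).
The count equals the sum of all entries in the hom-matrix.
sum(row 0) = 4
sum(row 1) = 7
sum(row 2) = 11
Grand total = 22

22


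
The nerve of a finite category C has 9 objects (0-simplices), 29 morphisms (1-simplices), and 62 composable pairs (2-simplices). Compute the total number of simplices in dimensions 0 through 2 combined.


The 2-skeleton of the nerve N(C) consists of simplices in dimensions 0, 1, 2:
  |N(C)_0| = 9 (objects)
  |N(C)_1| = 29 (morphisms)
  |N(C)_2| = 62 (composable pairs)
Total = 9 + 29 + 62 = 100

100


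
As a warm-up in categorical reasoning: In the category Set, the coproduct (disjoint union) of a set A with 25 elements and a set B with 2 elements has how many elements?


In Set, the coproduct A + B is the disjoint union.
|A + B| = |A| + |B| = 25 + 2 = 27

27


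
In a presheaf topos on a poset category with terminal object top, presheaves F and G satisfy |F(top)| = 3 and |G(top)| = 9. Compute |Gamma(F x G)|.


Global sections of a presheaf on a poset with terminal top satisfy
Gamma(H) ~ H(top). Presheaves admit pointwise products, so
(F x G)(top) = F(top) x G(top) (Cartesian product).
|Gamma(F x G)| = |F(top)| * |G(top)| = 3 * 9 = 27.

27


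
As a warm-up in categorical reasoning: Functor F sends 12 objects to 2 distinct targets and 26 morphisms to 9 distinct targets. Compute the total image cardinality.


The image of F consists of distinct objects and distinct morphisms.
|Im(F)| on objects = 2
|Im(F)| on morphisms = 9
Total image cardinality = 2 + 9 = 11

11


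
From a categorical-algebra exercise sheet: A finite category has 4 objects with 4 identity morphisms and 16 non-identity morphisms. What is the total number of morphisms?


Each object has an identity morphism, giving 4 identities.
Adding the 16 non-identity morphisms:
Total = 4 + 16 = 20

20


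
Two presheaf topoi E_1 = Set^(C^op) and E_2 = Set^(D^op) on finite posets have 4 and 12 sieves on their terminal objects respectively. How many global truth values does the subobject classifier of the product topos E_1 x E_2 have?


In a product of presheaf topoi E_1 x E_2, the subobject classifier
is Omega = Omega_1 x Omega_2 (componentwise), so
|Omega(top)| = |Omega_1(top_1)| * |Omega_2(top_2)|.
= 4 * 12 = 48.

48


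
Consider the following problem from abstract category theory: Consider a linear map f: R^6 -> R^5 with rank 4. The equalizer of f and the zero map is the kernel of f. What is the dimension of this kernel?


The equalizer of f and the zero map is ker(f).
By the rank-nullity theorem: dim(ker(f)) = dim(domain) - rank(f).
dim(ker(f)) = 6 - 4 = 2

2


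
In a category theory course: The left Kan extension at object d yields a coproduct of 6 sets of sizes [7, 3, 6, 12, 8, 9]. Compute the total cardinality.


Pointwise, the left Kan extension (Lan_F H)(d) is the colimit, indexed
by the comma category (F downarrow d), of H composed with the
projection (F downarrow d) -> C. Here that colimit is given
as a coproduct (disjoint union) of sets, so its cardinality is the
sum of the sizes of the summands.
Coproduct of sets with sizes: 7 + 3 + 6 + 12 + 8 + 9
= 45

45


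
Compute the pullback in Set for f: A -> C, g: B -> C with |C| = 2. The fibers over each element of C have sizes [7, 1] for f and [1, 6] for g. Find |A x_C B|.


The pullback A x_C B consists of pairs (a, b) with f(a) = g(b).
For each element c in C, the fiber product has |f^-1(c)| * |g^-1(c)| elements.
Summing over C: 7 * 1 + 1 * 6
= 7 + 6 = 13

13


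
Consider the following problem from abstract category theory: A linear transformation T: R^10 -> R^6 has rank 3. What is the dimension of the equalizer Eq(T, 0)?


The equalizer of f and the zero map is ker(f).
By the rank-nullity theorem: dim(ker(f)) = dim(domain) - rank(f).
dim(ker(f)) = 10 - 3 = 7

7


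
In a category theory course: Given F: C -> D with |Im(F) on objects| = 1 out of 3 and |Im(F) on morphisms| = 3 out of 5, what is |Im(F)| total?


The image of F consists of distinct objects and distinct morphisms.
|Im(F)| on objects = 1
|Im(F)| on morphisms = 3
Total image cardinality = 1 + 3 = 4

4


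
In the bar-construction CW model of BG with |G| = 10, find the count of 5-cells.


In the bar-construction CW model of BG, the n-cells are indexed by
n-tuples [g_1|...|g_n] of non-identity elements of G (degenerate
simplices with some g_i = e do not contribute cells), so there are
(|G| - 1)^n n-cells.
For dim = 5 with |G| = 10:
cells = (10 - 1)^5 = 9^5 = 59049

59049


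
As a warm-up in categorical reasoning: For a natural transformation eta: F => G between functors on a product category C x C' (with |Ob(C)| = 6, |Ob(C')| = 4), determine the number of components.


A natural transformation eta: F => G assigns one component morphism per
object of the domain category.
The domain is the product category C x C', so
|Ob(C x C')| = |Ob(C)| * |Ob(C')| = 6 * 4 = 24.
Therefore eta has 24 component morphisms.

24


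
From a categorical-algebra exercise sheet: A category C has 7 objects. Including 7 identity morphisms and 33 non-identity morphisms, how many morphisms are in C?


Each object has an identity morphism, giving 7 identities.
Adding the 33 non-identity morphisms:
Total = 7 + 33 = 40

40


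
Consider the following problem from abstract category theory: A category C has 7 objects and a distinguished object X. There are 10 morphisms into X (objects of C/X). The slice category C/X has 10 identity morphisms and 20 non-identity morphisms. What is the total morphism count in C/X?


In the slice category C/X, objects are morphisms to X.
Identity morphisms: 10 (one per object of C/X).
Non-identity morphisms: 20.
Total = 10 + 20 = 30

30


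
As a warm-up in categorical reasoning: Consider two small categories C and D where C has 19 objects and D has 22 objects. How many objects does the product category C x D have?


The product category C x D has objects that are pairs (c, d).
Number of pairs = |Ob(C)| * |Ob(D)| = 19 * 22 = 418

418


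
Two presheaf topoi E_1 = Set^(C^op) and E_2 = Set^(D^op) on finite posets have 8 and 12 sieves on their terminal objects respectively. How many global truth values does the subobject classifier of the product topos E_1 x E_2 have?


In a product of presheaf topoi E_1 x E_2, the subobject classifier
is Omega = Omega_1 x Omega_2 (componentwise), so
|Omega(top)| = |Omega_1(top_1)| * |Omega_2(top_2)|.
= 8 * 12 = 96.

96


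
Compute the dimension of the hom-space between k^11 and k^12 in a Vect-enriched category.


In Vect-enriched categories, Hom(k^n, k^m) is the space of m x n matrices.
dim(Hom(k^11, k^12)) = 12 * 11 = 132

132


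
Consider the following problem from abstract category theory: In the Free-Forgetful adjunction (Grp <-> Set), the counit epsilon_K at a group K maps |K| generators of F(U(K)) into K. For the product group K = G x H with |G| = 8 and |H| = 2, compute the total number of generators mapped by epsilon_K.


The counit epsilon_K: F(U(K)) -> K of the Free-Forgetful adjunction
maps |K| generators of F(U(K)) into K. For K = G x H (the product group),
|G x H| = |G| * |H|.
Total generators mapped = 8 * 2 = 16.

16


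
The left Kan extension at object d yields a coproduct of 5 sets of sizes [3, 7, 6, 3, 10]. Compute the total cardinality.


Pointwise, the left Kan extension (Lan_F H)(d) is the colimit, indexed
by the comma category (F downarrow d), of H composed with the
projection (F downarrow d) -> C. Here that colimit is given
as a coproduct (disjoint union) of sets, so its cardinality is the
sum of the sizes of the summands.
Coproduct of sets with sizes: 3 + 7 + 6 + 3 + 10
= 29

29


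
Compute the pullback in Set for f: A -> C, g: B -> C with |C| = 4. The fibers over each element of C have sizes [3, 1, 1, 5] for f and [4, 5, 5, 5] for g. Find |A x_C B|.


The pullback A x_C B consists of pairs (a, b) with f(a) = g(b).
For each element c in C, the fiber product has |f^-1(c)| * |g^-1(c)| elements.
Summing over C: 3 * 4 + 1 * 5 + 1 * 5 + 5 * 5
= 12 + 5 + 5 + 25 = 47

47


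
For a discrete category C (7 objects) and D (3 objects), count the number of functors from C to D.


A functor from a discrete category C to D is determined by
where each object maps. Each of the 7 objects of C can map
to any of the 3 objects of D independently.
Number of functors = 3^7 = 2187

2187


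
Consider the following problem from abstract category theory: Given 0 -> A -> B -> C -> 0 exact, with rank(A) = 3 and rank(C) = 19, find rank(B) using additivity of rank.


For a short exact sequence 0 -> A -> B -> C -> 0,
rank is additive: rank(B) = rank(A) + rank(C).
rank(B) = 3 + 19 = 22

22


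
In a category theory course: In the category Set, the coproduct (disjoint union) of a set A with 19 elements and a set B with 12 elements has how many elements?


In Set, the coproduct A + B is the disjoint union.
|A + B| = |A| + |B| = 19 + 12 = 31

31


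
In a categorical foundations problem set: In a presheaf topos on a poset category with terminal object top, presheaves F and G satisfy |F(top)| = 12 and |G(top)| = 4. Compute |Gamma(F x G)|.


Global sections of a presheaf on a poset with terminal top satisfy
Gamma(H) ~ H(top). Presheaves admit pointwise products, so
(F x G)(top) = F(top) x G(top) (Cartesian product).
|Gamma(F x G)| = |F(top)| * |G(top)| = 12 * 4 = 48.

48


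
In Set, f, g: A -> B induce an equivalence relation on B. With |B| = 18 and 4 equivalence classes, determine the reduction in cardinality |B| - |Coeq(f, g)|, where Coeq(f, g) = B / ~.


The coequalizer Coeq(f, g) = B / ~ has one element per equivalence class.
|B| = 18, |Coeq(f, g)| = 4.
|B| - |Coeq(f, g)| = 18 - 4 = 14.

14


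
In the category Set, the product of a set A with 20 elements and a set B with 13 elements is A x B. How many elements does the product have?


In Set, the product A x B is the Cartesian product.
By the universal property, |A x B| = |A| * |B|.
|A x B| = 20 * 13 = 260

260


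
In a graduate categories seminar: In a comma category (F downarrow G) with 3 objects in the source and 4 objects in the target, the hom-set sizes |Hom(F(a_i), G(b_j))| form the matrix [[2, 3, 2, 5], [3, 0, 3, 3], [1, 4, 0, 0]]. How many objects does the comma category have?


Objects of (F downarrow G) are triples (a, b, h: F(a)->G(b)).
The count equals the sum of all entries in the hom-matrix.
sum(row 0) = 12
sum(row 1) = 9
sum(row 2) = 5
Grand total = 26

26


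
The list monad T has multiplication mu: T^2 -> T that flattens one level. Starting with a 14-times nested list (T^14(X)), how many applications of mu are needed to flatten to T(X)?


Each application of mu: T^2 -> T removes one layer of nesting.
Starting at depth 14 (i.e., T^14(X)), we need to reach T(X).
Number of mu applications = 14 - 1 = 13

13


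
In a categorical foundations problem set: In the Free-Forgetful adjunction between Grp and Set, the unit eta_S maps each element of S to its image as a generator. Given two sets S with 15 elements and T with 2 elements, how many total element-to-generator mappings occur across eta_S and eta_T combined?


The unit eta_X: X -> U(F(X)) of the Free-Forgetful adjunction
maps each element of X to a generator of F(X). For X = S + T (disjoint
union in Set), |S + T| = |S| + |T|.
Total mappings = 15 + 2 = 17.

17


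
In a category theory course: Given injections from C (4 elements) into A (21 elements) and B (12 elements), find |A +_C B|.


The pushout A +_C B identifies the images of C in A and B.
|A +_C B| = |A| + |B| - |C| (for injections).
= 21 + 12 - 4 = 29

29


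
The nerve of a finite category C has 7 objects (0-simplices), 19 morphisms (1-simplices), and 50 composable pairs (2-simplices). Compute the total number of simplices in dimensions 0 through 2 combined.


The 2-skeleton of the nerve N(C) consists of simplices in dimensions 0, 1, 2:
  |N(C)_0| = 7 (objects)
  |N(C)_1| = 19 (morphisms)
  |N(C)_2| = 50 (composable pairs)
Total = 7 + 19 + 50 = 76

76


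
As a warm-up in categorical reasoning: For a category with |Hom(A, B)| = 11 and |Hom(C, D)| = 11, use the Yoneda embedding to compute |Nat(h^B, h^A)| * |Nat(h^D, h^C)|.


By the Yoneda lemma, Nat(h^B, h^A) is isomorphic to Hom(A, B),
so |Nat(h^B, h^A)| = |Hom(A, B)| and |Nat(h^D, h^C)| = |Hom(C, D)|.
|Hom(A, B)| = 11, |Hom(C, D)| = 11.
|Nat(h^B, h^A) x Nat(h^D, h^C)| = 11 * 11 = 121

121


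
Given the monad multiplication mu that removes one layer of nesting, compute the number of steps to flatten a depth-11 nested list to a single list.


Each application of mu: T^2 -> T removes one layer of nesting.
Starting at depth 11 (i.e., T^11(X)), we need to reach T(X).
Number of mu applications = 11 - 1 = 10

10


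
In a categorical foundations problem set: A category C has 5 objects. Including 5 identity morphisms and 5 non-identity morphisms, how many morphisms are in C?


Each object has an identity morphism, giving 5 identities.
Adding the 5 non-identity morphisms:
Total = 5 + 5 = 10

10


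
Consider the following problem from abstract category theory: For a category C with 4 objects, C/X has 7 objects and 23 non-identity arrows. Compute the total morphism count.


In the slice category C/X, objects are morphisms to X.
Identity morphisms: 7 (one per object of C/X).
Non-identity morphisms: 23.
Total = 7 + 23 = 30

30


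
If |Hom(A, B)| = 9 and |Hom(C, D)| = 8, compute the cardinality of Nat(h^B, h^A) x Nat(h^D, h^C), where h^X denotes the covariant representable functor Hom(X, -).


By the Yoneda lemma, Nat(h^B, h^A) is isomorphic to Hom(A, B),
so |Nat(h^B, h^A)| = |Hom(A, B)| and |Nat(h^D, h^C)| = |Hom(C, D)|.
|Hom(A, B)| = 9, |Hom(C, D)| = 8.
|Nat(h^B, h^A) x Nat(h^D, h^C)| = 9 * 8 = 72

72


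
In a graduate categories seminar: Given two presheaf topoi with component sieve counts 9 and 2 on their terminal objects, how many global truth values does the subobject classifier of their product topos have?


In a product of presheaf topoi E_1 x E_2, the subobject classifier
is Omega = Omega_1 x Omega_2 (componentwise), so
|Omega(top)| = |Omega_1(top_1)| * |Omega_2(top_2)|.
= 9 * 2 = 18.

18


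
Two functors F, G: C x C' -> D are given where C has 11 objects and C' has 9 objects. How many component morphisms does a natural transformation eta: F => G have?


A natural transformation eta: F => G assigns one component morphism per
object of the domain category.
The domain is the product category C x C', so
|Ob(C x C')| = |Ob(C)| * |Ob(C')| = 11 * 9 = 99.
Therefore eta has 99 component morphisms.

99


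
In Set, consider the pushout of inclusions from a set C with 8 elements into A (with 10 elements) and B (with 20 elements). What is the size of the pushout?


The pushout A +_C B identifies the images of C in A and B.
|A +_C B| = |A| + |B| - |C| (for injections).
= 10 + 20 - 8 = 22

22


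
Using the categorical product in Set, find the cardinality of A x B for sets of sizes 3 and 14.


In Set, the product A x B is the Cartesian product.
By the universal property, |A x B| = |A| * |B|.
|A x B| = 3 * 14 = 42

42


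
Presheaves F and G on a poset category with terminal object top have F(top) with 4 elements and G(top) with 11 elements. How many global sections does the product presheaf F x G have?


Global sections of a presheaf on a poset with terminal top satisfy
Gamma(H) ~ H(top). Presheaves admit pointwise products, so
(F x G)(top) = F(top) x G(top) (Cartesian product).
|Gamma(F x G)| = |F(top)| * |G(top)| = 4 * 11 = 44.

44


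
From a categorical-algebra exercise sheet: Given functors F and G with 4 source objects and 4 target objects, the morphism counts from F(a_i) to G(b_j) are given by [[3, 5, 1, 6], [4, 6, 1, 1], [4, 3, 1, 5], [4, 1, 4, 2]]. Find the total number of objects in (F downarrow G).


Objects of (F downarrow G) are triples (a, b, h: F(a)->G(b)).
The count equals the sum of all entries in the hom-matrix.
sum(row 0) = 15
sum(row 1) = 12
sum(row 2) = 13
sum(row 3) = 11
Grand total = 51

51


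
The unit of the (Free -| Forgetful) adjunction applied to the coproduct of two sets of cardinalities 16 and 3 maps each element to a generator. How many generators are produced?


The unit eta_X: X -> U(F(X)) of the Free-Forgetful adjunction
maps each element of X to a generator of F(X). For X = S + T (disjoint
union in Set), |S + T| = |S| + |T|.
Total mappings = 16 + 3 = 19.

19


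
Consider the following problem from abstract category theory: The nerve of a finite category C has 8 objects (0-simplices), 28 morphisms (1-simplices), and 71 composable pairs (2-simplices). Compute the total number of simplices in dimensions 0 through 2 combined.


The 2-skeleton of the nerve N(C) consists of simplices in dimensions 0, 1, 2:
  |N(C)_0| = 8 (objects)
  |N(C)_1| = 28 (morphisms)
  |N(C)_2| = 71 (composable pairs)
Total = 8 + 28 + 71 = 107

107


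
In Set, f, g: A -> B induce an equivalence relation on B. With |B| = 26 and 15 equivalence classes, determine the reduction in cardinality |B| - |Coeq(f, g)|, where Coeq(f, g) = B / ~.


The coequalizer Coeq(f, g) = B / ~ has one element per equivalence class.
|B| = 26, |Coeq(f, g)| = 15.
|B| - |Coeq(f, g)| = 26 - 15 = 11.

11


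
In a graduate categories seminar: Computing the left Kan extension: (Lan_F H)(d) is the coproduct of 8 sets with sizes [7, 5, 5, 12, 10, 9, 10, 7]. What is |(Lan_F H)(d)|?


Pointwise, the left Kan extension (Lan_F H)(d) is the colimit, indexed
by the comma category (F downarrow d), of H composed with the
projection (F downarrow d) -> C. Here that colimit is given
as a coproduct (disjoint union) of sets, so its cardinality is the
sum of the sizes of the summands.
Coproduct of sets with sizes: 7 + 5 + 5 + 12 + 10 + 9 + 10 + 7
= 65

65


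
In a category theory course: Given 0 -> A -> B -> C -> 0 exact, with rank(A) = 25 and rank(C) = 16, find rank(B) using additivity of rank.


For a short exact sequence 0 -> A -> B -> C -> 0,
rank is additive: rank(B) = rank(A) + rank(C).
rank(B) = 25 + 16 = 41

41


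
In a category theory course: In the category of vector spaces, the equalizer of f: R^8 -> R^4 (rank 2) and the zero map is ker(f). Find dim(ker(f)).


The equalizer of f and the zero map is ker(f).
By the rank-nullity theorem: dim(ker(f)) = dim(domain) - rank(f).
dim(ker(f)) = 8 - 2 = 6

6


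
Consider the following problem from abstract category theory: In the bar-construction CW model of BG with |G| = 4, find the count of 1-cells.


In the bar-construction CW model of BG, the n-cells are indexed by
n-tuples [g_1|...|g_n] of non-identity elements of G (degenerate
simplices with some g_i = e do not contribute cells), so there are
(|G| - 1)^n n-cells.
For dim = 1 with |G| = 4:
cells = (4 - 1)^1 = 3^1 = 3

3


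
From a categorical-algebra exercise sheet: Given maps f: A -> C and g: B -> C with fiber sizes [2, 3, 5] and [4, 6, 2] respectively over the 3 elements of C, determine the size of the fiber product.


The pullback A x_C B consists of pairs (a, b) with f(a) = g(b).
For each element c in C, the fiber product has |f^-1(c)| * |g^-1(c)| elements.
Summing over C: 2 * 4 + 3 * 6 + 5 * 2
= 8 + 18 + 10 = 36

36


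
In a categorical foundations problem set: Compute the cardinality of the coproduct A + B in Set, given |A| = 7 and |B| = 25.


In Set, the coproduct A + B is the disjoint union.
|A + B| = |A| + |B| = 7 + 25 = 32

32


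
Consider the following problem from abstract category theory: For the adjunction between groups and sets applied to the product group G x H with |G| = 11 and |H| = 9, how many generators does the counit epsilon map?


The counit epsilon_K: F(U(K)) -> K of the Free-Forgetful adjunction
maps |K| generators of F(U(K)) into K. For K = G x H (the product group),
|G x H| = |G| * |H|.
Total generators mapped = 11 * 9 = 99.

99


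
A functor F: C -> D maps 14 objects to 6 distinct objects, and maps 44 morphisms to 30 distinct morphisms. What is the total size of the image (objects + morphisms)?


The image of F consists of distinct objects and distinct morphisms.
|Im(F)| on objects = 6
|Im(F)| on morphisms = 30
Total image cardinality = 6 + 30 = 36

36


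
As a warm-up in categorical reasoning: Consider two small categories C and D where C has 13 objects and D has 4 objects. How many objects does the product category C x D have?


The product category C x D has objects that are pairs (c, d).
Number of pairs = |Ob(C)| * |Ob(D)| = 13 * 4 = 52

52


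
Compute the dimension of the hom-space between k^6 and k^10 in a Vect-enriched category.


In Vect-enriched categories, Hom(k^n, k^m) is the space of m x n matrices.
dim(Hom(k^6, k^10)) = 10 * 6 = 60

60


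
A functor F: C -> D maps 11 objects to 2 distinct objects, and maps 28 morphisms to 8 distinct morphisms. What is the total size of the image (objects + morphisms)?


The image of F consists of distinct objects and distinct morphisms.
|Im(F)| on objects = 2
|Im(F)| on morphisms = 8
Total image cardinality = 2 + 8 = 10

10


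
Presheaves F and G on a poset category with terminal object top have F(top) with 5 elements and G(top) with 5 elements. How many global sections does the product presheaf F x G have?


Global sections of a presheaf on a poset with terminal top satisfy
Gamma(H) ~ H(top). Presheaves admit pointwise products, so
(F x G)(top) = F(top) x G(top) (Cartesian product).
|Gamma(F x G)| = |F(top)| * |G(top)| = 5 * 5 = 25.

25


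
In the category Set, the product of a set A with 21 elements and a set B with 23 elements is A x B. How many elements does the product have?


In Set, the product A x B is the Cartesian product.
By the universal property, |A x B| = |A| * |B|.
|A x B| = 21 * 23 = 483

483


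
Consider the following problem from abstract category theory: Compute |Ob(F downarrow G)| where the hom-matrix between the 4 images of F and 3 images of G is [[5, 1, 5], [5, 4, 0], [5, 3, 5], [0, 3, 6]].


Objects of (F downarrow G) are triples (a, b, h: F(a)->G(b)).
The count equals the sum of all entries in the hom-matrix.
sum(row 0) = 11
sum(row 1) = 9
sum(row 2) = 13
sum(row 3) = 9
Grand total = 42

42


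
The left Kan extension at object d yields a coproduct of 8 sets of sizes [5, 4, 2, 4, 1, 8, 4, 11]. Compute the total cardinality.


Pointwise, the left Kan extension (Lan_F H)(d) is the colimit, indexed
by the comma category (F downarrow d), of H composed with the
projection (F downarrow d) -> C. Here that colimit is given
as a coproduct (disjoint union) of sets, so its cardinality is the
sum of the sizes of the summands.
Coproduct of sets with sizes: 5 + 4 + 2 + 4 + 1 + 8 + 4 + 11
= 39

39


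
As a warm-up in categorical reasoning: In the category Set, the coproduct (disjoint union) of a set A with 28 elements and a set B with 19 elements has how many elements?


In Set, the coproduct A + B is the disjoint union.
|A + B| = |A| + |B| = 28 + 19 = 47

47


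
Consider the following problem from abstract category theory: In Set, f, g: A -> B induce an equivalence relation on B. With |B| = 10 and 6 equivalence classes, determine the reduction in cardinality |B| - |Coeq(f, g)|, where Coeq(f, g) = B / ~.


The coequalizer Coeq(f, g) = B / ~ has one element per equivalence class.
|B| = 10, |Coeq(f, g)| = 6.
|B| - |Coeq(f, g)| = 10 - 6 = 4.

4


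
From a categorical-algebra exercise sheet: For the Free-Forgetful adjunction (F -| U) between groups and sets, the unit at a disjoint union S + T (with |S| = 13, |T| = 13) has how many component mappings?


The unit eta_X: X -> U(F(X)) of the Free-Forgetful adjunction
maps each element of X to a generator of F(X). For X = S + T (disjoint
union in Set), |S + T| = |S| + |T|.
Total mappings = 13 + 13 = 26.

26


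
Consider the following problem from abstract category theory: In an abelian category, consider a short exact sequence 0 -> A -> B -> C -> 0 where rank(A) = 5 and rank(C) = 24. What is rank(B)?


For a short exact sequence 0 -> A -> B -> C -> 0,
rank is additive: rank(B) = rank(A) + rank(C).
rank(B) = 5 + 24 = 29

29


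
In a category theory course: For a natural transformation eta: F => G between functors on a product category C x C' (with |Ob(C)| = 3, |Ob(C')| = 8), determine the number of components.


A natural transformation eta: F => G assigns one component morphism per
object of the domain category.
The domain is the product category C x C', so
|Ob(C x C')| = |Ob(C)| * |Ob(C')| = 3 * 8 = 24.
Therefore eta has 24 component morphisms.

24


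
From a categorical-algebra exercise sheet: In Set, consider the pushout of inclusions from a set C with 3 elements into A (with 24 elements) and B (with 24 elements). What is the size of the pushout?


The pushout A +_C B identifies the images of C in A and B.
|A +_C B| = |A| + |B| - |C| (for injections).
= 24 + 24 - 3 = 45

45


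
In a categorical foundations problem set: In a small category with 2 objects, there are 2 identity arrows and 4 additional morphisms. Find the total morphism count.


Each object has an identity morphism, giving 2 identities.
Adding the 4 non-identity morphisms:
Total = 2 + 4 = 6

6


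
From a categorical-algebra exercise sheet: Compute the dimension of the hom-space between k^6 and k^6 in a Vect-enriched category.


In Vect-enriched categories, Hom(k^n, k^m) is the space of m x n matrices.
dim(Hom(k^6, k^6)) = 6 * 6 = 36

36


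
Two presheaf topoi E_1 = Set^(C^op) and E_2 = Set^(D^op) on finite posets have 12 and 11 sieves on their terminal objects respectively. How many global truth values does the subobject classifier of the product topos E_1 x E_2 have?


In a product of presheaf topoi E_1 x E_2, the subobject classifier
is Omega = Omega_1 x Omega_2 (componentwise), so
|Omega(top)| = |Omega_1(top_1)| * |Omega_2(top_2)|.
= 12 * 11 = 132.

132


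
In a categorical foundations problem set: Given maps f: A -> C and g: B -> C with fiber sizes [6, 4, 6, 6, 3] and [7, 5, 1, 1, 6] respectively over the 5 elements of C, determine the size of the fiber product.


The pullback A x_C B consists of pairs (a, b) with f(a) = g(b).
For each element c in C, the fiber product has |f^-1(c)| * |g^-1(c)| elements.
Summing over C: 6 * 7 + 4 * 5 + 6 * 1 + 6 * 1 + 3 * 6
= 42 + 20 + 6 + 6 + 18 = 92

92


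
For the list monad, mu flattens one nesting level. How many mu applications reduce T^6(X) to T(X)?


Each application of mu: T^2 -> T removes one layer of nesting.
Starting at depth 6 (i.e., T^6(X)), we need to reach T(X).
Number of mu applications = 6 - 1 = 5

5


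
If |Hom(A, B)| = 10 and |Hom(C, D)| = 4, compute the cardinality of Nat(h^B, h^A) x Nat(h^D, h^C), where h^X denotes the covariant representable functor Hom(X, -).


By the Yoneda lemma, Nat(h^B, h^A) is isomorphic to Hom(A, B),
so |Nat(h^B, h^A)| = |Hom(A, B)| and |Nat(h^D, h^C)| = |Hom(C, D)|.
|Hom(A, B)| = 10, |Hom(C, D)| = 4.
|Nat(h^B, h^A) x Nat(h^D, h^C)| = 10 * 4 = 40

40


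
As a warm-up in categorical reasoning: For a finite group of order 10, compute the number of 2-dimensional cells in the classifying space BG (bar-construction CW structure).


In the bar-construction CW model of BG, the n-cells are indexed by
n-tuples [g_1|...|g_n] of non-identity elements of G (degenerate
simplices with some g_i = e do not contribute cells), so there are
(|G| - 1)^n n-cells.
For dim = 2 with |G| = 10:
cells = (10 - 1)^2 = 9^2 = 81

81


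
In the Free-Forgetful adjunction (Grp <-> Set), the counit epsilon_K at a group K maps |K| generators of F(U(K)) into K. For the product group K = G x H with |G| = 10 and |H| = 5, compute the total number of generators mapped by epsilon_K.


The counit epsilon_K: F(U(K)) -> K of the Free-Forgetful adjunction
maps |K| generators of F(U(K)) into K. For K = G x H (the product group),
|G x H| = |G| * |H|.
Total generators mapped = 10 * 5 = 50.

50


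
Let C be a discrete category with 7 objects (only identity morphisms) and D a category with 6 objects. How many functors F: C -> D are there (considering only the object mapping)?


A functor from a discrete category C to D is determined by
where each object maps. Each of the 7 objects of C can map
to any of the 6 objects of D independently.
Number of functors = 6^7 = 279936

279936


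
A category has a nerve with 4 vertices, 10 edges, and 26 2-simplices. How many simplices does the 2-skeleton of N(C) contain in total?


The 2-skeleton of the nerve N(C) consists of simplices in dimensions 0, 1, 2:
  |N(C)_0| = 4 (objects)
  |N(C)_1| = 10 (morphisms)
  |N(C)_2| = 26 (composable pairs)
Total = 4 + 10 + 26 = 40

40


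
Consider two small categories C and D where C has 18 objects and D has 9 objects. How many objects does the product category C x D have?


The product category C x D has objects that are pairs (c, d).
Number of pairs = |Ob(C)| * |Ob(D)| = 18 * 9 = 162

162


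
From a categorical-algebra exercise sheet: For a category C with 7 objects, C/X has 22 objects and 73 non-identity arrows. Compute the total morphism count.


In the slice category C/X, objects are morphisms to X.
Identity morphisms: 22 (one per object of C/X).
Non-identity morphisms: 73.
Total = 22 + 73 = 95

95


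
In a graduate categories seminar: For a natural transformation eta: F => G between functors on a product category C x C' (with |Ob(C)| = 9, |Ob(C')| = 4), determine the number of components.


A natural transformation eta: F => G assigns one component morphism per
object of the domain category.
The domain is the product category C x C', so
|Ob(C x C')| = |Ob(C)| * |Ob(C')| = 9 * 4 = 36.
Therefore eta has 36 component morphisms.

36


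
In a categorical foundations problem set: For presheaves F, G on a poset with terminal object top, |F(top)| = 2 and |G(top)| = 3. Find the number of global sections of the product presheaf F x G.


Global sections of a presheaf on a poset with terminal top satisfy
Gamma(H) ~ H(top). Presheaves admit pointwise products, so
(F x G)(top) = F(top) x G(top) (Cartesian product).
|Gamma(F x G)| = |F(top)| * |G(top)| = 2 * 3 = 6.

6


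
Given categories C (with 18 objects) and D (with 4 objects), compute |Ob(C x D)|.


The product category C x D has objects that are pairs (c, d).
Number of pairs = |Ob(C)| * |Ob(D)| = 18 * 4 = 72

72


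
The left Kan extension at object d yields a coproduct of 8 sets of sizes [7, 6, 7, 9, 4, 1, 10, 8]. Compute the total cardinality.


Pointwise, the left Kan extension (Lan_F H)(d) is the colimit, indexed
by the comma category (F downarrow d), of H composed with the
projection (F downarrow d) -> C. Here that colimit is given
as a coproduct (disjoint union) of sets, so its cardinality is the
sum of the sizes of the summands.
Coproduct of sets with sizes: 7 + 6 + 7 + 9 + 4 + 1 + 10 + 8
= 52

52


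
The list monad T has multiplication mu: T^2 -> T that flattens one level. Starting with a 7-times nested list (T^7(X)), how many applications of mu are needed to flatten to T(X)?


Each application of mu: T^2 -> T removes one layer of nesting.
Starting at depth 7 (i.e., T^7(X)), we need to reach T(X).
Number of mu applications = 7 - 1 = 6

6


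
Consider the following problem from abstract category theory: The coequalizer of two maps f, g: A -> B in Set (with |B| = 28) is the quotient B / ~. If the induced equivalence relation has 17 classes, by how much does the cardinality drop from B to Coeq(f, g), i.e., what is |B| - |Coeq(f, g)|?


The coequalizer Coeq(f, g) = B / ~ has one element per equivalence class.
|B| = 28, |Coeq(f, g)| = 17.
|B| - |Coeq(f, g)| = 28 - 17 = 11.

11


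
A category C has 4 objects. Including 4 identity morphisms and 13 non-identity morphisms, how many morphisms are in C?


Each object has an identity morphism, giving 4 identities.
Adding the 13 non-identity morphisms:
Total = 4 + 13 = 17

17


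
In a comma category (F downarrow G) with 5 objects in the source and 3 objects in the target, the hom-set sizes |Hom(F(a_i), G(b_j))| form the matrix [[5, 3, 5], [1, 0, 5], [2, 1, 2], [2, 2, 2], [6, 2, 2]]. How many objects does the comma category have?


Objects of (F downarrow G) are triples (a, b, h: F(a)->G(b)).
The count equals the sum of all entries in the hom-matrix.
sum(row 0) = 13
sum(row 1) = 6
sum(row 2) = 5
sum(row 3) = 6
sum(row 4) = 10
Grand total = 40

40


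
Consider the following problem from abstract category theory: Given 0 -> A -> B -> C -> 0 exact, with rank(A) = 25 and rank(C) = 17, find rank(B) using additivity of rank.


For a short exact sequence 0 -> A -> B -> C -> 0,
rank is additive: rank(B) = rank(A) + rank(C).
rank(B) = 25 + 17 = 42

42


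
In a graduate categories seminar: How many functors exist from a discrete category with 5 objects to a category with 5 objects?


A functor from a discrete category C to D is determined by
where each object maps. Each of the 5 objects of C can map
to any of the 5 objects of D independently.
Number of functors = 5^5 = 3125

3125


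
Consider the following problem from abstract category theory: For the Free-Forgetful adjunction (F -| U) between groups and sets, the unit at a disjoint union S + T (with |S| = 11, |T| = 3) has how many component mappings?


The unit eta_X: X -> U(F(X)) of the Free-Forgetful adjunction
maps each element of X to a generator of F(X). For X = S + T (disjoint
union in Set), |S + T| = |S| + |T|.
Total mappings = 11 + 3 = 14.

14


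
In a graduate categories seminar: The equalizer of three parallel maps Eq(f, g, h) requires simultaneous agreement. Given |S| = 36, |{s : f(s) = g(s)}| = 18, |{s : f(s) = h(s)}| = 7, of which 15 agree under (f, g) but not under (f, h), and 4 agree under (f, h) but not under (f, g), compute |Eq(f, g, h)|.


Eq(f, g, h) is the triple-agreement set: points in S where all three
maps take the same value. Using inclusion-exclusion on the pairwise data:
Pair (f, g) agrees on 18 points; pair (f, h) on 7 points.
Points agreeing under (f, g) but not (f, h) = 15; under (f, h) but not (f, g) = 4.
Triple-agreement = agreement-in-(f, g) minus points that agree under (f, g) but not (f, h):
|Eq(f, g, h)| = 18 - 15 = 3
(cross-check via (f, h): 7 - 4 = 3.)

3


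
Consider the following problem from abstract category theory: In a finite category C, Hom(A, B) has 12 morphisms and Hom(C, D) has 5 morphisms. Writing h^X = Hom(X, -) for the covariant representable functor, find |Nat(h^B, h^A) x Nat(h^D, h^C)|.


By the Yoneda lemma, Nat(h^B, h^A) is isomorphic to Hom(A, B),
so |Nat(h^B, h^A)| = |Hom(A, B)| and |Nat(h^D, h^C)| = |Hom(C, D)|.
|Hom(A, B)| = 12, |Hom(C, D)| = 5.
|Nat(h^B, h^A) x Nat(h^D, h^C)| = 12 * 5 = 60

60


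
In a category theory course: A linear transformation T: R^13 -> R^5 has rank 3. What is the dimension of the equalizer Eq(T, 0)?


The equalizer of f and the zero map is ker(f).
By the rank-nullity theorem: dim(ker(f)) = dim(domain) - rank(f).
dim(ker(f)) = 13 - 3 = 10

10


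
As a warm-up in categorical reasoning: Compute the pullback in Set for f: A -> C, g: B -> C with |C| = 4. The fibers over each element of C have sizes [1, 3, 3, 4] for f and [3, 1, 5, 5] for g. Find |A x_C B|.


The pullback A x_C B consists of pairs (a, b) with f(a) = g(b).
For each element c in C, the fiber product has |f^-1(c)| * |g^-1(c)| elements.
Summing over C: 1 * 3 + 3 * 1 + 3 * 5 + 4 * 5
= 3 + 3 + 15 + 20 = 41

41


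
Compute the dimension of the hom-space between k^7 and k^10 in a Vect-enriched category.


In Vect-enriched categories, Hom(k^n, k^m) is the space of m x n matrices.
dim(Hom(k^7, k^10)) = 10 * 7 = 70

70


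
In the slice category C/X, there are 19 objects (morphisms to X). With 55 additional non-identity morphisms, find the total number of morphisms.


In the slice category C/X, objects are morphisms to X.
Identity morphisms: 19 (one per object of C/X).
Non-identity morphisms: 55.
Total = 19 + 55 = 74

74


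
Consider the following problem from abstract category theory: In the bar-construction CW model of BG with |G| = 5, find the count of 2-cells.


In the bar-construction CW model of BG, the n-cells are indexed by
n-tuples [g_1|...|g_n] of non-identity elements of G (degenerate
simplices with some g_i = e do not contribute cells), so there are
(|G| - 1)^n n-cells.
For dim = 2 with |G| = 5:
cells = (5 - 1)^2 = 4^2 = 16

16


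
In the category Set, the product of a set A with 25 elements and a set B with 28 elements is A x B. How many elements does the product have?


In Set, the product A x B is the Cartesian product.
By the universal property, |A x B| = |A| * |B|.
|A x B| = 25 * 28 = 700

700


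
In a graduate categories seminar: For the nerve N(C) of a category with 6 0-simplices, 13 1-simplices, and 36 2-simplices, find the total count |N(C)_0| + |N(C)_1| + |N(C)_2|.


The 2-skeleton of the nerve N(C) consists of simplices in dimensions 0, 1, 2:
  |N(C)_0| = 6 (objects)
  |N(C)_1| = 13 (morphisms)
  |N(C)_2| = 36 (composable pairs)
Total = 6 + 13 + 36 = 55

55


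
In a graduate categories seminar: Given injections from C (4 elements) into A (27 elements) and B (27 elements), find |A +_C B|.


The pushout A +_C B identifies the images of C in A and B.
|A +_C B| = |A| + |B| - |C| (for injections).
= 27 + 27 - 4 = 50

50


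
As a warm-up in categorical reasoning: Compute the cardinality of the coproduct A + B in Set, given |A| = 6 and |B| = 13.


In Set, the coproduct A + B is the disjoint union.
|A + B| = |A| + |B| = 6 + 13 = 19

19


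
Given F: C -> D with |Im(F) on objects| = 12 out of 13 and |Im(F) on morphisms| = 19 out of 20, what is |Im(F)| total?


The image of F consists of distinct objects and distinct morphisms.
|Im(F)| on objects = 12
|Im(F)| on morphisms = 19
Total image cardinality = 12 + 19 = 31

31
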